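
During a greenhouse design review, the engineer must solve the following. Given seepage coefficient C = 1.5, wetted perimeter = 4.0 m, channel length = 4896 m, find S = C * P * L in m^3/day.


S = C * P * L
  = 1.5 * 4.0 * 4896
  = 29376 m^3/day


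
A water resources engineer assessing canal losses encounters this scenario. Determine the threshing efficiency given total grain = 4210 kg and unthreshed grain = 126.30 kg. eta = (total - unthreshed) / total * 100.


eta = (total - unthreshed) / total * 100
    = (4210 - 126.30) / 4210 * 100
    = 4083.70 / 4210 * 100
    = 97%


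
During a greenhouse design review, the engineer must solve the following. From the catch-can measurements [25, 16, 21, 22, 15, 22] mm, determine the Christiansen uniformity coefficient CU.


xbar = 121 / 6 = 20.167
sum|xi - xbar| = 18.667
CU = 100 * (1 - 18.667 / (6 * 20.167))
   = 100 * (1 - 0.1543)
   = 84.57%


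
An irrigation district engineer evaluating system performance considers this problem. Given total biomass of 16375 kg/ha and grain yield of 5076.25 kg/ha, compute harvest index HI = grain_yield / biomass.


HI = grain_yield / biomass
   = 5076.25 / 16375
   = 0.31


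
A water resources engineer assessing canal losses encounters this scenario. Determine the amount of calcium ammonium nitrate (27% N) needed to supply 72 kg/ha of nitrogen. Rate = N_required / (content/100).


Rate = N_required / (N_content / 100)
     = 72 / (27 / 100)
     = 72 / 0.27
     = 266.67 kg/ha


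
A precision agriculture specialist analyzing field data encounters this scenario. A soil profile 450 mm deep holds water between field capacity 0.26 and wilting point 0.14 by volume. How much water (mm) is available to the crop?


AW = (FC - WP) * D
   = (0.26 - 0.14) * 450
   = 0.12 * 450
   = 54 mm


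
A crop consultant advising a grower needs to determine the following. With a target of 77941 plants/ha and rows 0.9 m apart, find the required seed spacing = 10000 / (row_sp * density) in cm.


spacing = 10000 / (row_sp * density)
        = 10000 / (0.9 * 77941)
        = 10000 / 70146.90
        = 0.14256 m = 14.26 cm


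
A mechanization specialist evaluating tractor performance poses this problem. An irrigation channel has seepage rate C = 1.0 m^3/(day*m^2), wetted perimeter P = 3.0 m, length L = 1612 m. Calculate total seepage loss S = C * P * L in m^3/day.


S = C * P * L
  = 1.0 * 3.0 * 1612
  = 4836 m^3/day


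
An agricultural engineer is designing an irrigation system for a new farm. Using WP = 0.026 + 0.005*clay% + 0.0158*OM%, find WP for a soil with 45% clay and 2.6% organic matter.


WP = 0.026 + 0.005*45 + 0.0158*2.6
   = 0.026 + 0.2250 + 0.0411
   = 0.2921


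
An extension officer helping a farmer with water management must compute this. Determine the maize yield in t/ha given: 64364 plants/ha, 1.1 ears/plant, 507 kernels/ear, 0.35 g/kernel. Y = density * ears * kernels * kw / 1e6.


Y = density * ears * kernels * kw
  = 64364 * 1.1 * 507 * 0.35 g/ha
  = 12563530.98 g/ha
  = 12563.53 kg/ha = 12.56 t/ha


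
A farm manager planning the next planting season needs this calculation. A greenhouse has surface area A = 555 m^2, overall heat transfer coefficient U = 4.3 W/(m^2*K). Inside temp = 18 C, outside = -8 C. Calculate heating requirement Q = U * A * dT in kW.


dT = 18 - (-8) = 26 K
Q = U * A * dT
  = 4.3 * 555 * 26
  = 62049 W = 62.05 kW


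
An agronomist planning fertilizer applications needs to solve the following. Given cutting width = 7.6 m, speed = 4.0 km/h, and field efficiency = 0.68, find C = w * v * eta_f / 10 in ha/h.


C = w * v * eta_f / 10
  = 7.6 * 4.0 * 0.68 / 10
  = 20.67 / 10
  = 2.07 ha/h


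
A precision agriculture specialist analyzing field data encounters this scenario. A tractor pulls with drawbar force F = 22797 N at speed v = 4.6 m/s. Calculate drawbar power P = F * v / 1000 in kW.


P = F * v / 1000
  = 22797 * 4.6 / 1000
  = 104866.20 / 1000
  = 104.87 kW


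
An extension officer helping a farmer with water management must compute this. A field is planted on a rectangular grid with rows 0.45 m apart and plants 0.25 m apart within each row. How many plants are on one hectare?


D = 10000 / (row_sp * plant_sp)
  = 10000 / (0.45 * 0.25)
  = 10000 / 0.1125
  = 88888.89 plants/ha


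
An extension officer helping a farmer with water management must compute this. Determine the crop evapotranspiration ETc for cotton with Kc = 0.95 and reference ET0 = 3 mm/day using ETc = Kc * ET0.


ETc = Kc * ET0
    = 0.95 * 3
    = 2.85 mm/day


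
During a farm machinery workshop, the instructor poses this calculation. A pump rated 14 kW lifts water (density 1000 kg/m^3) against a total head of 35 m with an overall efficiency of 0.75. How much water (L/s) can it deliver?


Q = (P * 1000 * eta) / (rho * g * H)
  = (14 * 1000 * 0.75) / (1000 * 9.81 * 35)
  = 10500 / 343350
  = 0.03058 m^3/s = 30.58 L/s


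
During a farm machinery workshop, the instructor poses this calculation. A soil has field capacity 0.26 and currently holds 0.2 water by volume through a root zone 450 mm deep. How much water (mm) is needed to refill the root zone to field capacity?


SMD = (FC - theta) * D
    = (0.26 - 0.2) * 450
    = 0.060 * 450
    = 27 mm


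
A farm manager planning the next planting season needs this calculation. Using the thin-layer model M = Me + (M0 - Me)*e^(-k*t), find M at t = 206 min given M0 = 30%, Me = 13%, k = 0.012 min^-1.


M = Me + (M0 - Me) * e^(-k*t)
  = 13 + (30 - 13) * e^(-0.012*206)
  = 13 + 17 * e^(-2.472)
  = 13 + 17 * 0.08442
  = 13 + 1.4351
  = 14.44%


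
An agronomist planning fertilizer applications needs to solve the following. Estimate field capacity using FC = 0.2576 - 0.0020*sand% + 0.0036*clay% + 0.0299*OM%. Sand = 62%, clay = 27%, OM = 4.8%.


FC = 0.2576 - 0.0020*62 + 0.0036*27 + 0.0299*4.8
   = 0.2576 - 0.1240 + 0.0972 + 0.1435
   = 0.3743


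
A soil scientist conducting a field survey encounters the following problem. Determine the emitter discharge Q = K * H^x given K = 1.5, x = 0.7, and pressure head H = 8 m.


Q = K * H^x
  = 1.5 * 8^0.7
  = 1.5 * 4.2871
  = 6.43 L/h


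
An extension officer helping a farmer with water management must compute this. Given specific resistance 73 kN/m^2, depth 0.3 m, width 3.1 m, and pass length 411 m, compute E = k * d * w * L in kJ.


E = k * d * w * L
  = 73 * 0.3 * 3.1 * 411
  = 27902.79 kJ


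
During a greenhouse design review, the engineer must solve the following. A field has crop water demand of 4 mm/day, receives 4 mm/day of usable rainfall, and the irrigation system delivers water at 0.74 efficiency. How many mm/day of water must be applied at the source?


IWR = (ETc - Pe) / Ea
    = (4 - 4) / 0.74
    = 0 / 0.74
    = 0 mm/day


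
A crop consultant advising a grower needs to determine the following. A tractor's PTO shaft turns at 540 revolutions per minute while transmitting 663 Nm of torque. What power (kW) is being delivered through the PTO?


P = 2*pi*n*T / 60000
  = 2*pi * 540 * 663 / 60000
  = 2249506.00 / 60000
  = 37.49 kW


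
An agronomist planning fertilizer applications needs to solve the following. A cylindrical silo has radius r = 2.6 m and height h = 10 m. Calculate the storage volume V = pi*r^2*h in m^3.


V = pi * r^2 * h
  = pi * 2.6^2 * 10
  = pi * 6.76 * 10
  = 212.37 m^3


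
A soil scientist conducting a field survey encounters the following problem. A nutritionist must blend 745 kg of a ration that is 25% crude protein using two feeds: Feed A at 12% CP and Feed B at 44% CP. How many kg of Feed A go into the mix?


parts_A = CP_b - target = 44 - 25 = 19
parts_B = target - CP_a = 25 - 12 = 13
total_parts = 19 + 13 = 32
Feed A = 745 * 19 / 32 = 442.34 kg
Feed B = 745 * 13 / 32 = 302.66 kg

442.34 kg


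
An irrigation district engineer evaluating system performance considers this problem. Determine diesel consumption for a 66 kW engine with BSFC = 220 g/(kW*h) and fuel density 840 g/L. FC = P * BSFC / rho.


FC = P * BSFC / rho_fuel
   = 66 * 220 / 840
   = 14520 / 840
   = 17.29 L/h


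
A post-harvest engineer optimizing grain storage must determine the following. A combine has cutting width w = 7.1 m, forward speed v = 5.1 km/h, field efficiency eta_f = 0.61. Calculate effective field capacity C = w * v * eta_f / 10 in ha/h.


C = w * v * eta_f / 10
  = 7.1 * 5.1 * 0.61 / 10
  = 22.09 / 10
  = 2.21 ha/h


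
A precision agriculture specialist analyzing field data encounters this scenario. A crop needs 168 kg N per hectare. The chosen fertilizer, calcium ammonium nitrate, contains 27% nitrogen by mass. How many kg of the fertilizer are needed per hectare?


Rate = N_required / (N_content / 100)
     = 168 / (27 / 100)
     = 168 / 0.27
     = 622.22 kg/ha


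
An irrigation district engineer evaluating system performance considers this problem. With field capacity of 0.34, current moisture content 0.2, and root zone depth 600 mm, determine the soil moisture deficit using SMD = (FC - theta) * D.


SMD = (FC - theta) * D
    = (0.34 - 0.2) * 600
    = 0.140 * 600
    = 84 mm


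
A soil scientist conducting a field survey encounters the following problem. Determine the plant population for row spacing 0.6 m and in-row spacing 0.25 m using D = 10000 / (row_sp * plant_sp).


D = 10000 / (row_sp * plant_sp)
  = 10000 / (0.6 * 0.25)
  = 10000 / 0.1500
  = 66666.67 plants/ha


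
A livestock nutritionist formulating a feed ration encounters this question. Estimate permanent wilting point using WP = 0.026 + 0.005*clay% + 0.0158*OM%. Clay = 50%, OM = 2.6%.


WP = 0.026 + 0.005*50 + 0.0158*2.6
   = 0.026 + 0.2500 + 0.0411
   = 0.3171


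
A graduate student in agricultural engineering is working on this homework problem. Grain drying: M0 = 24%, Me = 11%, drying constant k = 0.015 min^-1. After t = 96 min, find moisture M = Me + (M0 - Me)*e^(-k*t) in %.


M = Me + (M0 - Me) * e^(-k*t)
  = 11 + (24 - 11) * e^(-0.015*96)
  = 11 + 13 * e^(-1.440)
  = 11 + 13 * 0.23693
  = 11 + 3.0801
  = 14.08%


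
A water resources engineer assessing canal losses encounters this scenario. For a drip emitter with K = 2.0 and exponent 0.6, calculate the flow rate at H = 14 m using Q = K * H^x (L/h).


Q = K * H^x
  = 2.0 * 14^0.6
  = 2.0 * 4.8717
  = 9.74 L/h


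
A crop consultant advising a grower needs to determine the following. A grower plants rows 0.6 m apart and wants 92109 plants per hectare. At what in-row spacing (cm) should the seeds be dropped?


spacing = 10000 / (row_sp * density)
        = 10000 / (0.6 * 92109)
        = 10000 / 55265.40
        = 0.18095 m = 18.09 cm


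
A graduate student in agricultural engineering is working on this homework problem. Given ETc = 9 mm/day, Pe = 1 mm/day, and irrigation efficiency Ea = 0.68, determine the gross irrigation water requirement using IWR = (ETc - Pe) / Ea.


IWR = (ETc - Pe) / Ea
    = (9 - 1) / 0.68
    = 8 / 0.68
    = 11.76 mm/day


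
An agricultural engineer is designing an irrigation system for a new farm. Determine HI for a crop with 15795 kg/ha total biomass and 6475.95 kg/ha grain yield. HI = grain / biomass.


HI = grain_yield / biomass
   = 6475.95 / 15795
   = 0.41


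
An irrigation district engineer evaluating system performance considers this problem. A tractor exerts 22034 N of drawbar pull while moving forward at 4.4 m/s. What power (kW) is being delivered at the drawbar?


P = F * v / 1000
  = 22034 * 4.4 / 1000
  = 96949.60 / 1000
  = 96.95 kW


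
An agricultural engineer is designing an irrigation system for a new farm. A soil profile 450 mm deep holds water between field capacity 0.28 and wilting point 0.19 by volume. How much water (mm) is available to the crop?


AW = (FC - WP) * D
   = (0.28 - 0.19) * 450
   = 0.09 * 450
   = 40.50 mm


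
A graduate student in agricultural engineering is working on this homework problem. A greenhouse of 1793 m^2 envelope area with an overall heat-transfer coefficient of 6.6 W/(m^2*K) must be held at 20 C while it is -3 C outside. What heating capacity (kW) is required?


dT = 20 - (-3) = 23 K
Q = U * A * dT
  = 6.6 * 1793 * 23
  = 272177.40 W = 272.18 kW


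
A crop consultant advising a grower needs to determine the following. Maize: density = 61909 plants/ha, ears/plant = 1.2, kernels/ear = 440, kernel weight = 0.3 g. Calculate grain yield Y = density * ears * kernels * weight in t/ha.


Y = density * ears * kernels * kw
  = 61909 * 1.2 * 440 * 0.3 g/ha
  = 9806385.60 g/ha
  = 9806.39 kg/ha = 9.81 t/ha


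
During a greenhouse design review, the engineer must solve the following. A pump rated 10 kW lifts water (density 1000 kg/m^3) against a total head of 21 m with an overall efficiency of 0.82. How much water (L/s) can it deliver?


Q = (P * 1000 * eta) / (rho * g * H)
  = (10 * 1000 * 0.82) / (1000 * 9.81 * 21)
  = 8200 / 206010
  = 0.03980 m^3/s = 39.80 L/s


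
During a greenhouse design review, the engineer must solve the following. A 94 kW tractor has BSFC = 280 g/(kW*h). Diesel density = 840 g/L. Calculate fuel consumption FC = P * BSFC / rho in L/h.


FC = P * BSFC / rho_fuel
   = 94 * 280 / 840
   = 26320 / 840
   = 31.33 L/h


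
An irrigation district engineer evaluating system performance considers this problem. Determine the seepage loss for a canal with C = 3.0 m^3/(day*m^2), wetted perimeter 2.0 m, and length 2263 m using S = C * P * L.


S = C * P * L
  = 3.0 * 2.0 * 2263
  = 13578 m^3/day


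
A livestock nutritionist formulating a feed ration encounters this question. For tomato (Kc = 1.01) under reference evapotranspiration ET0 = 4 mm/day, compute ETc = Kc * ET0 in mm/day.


ETc = Kc * ET0
    = 1.01 * 4
    = 4.04 mm/day


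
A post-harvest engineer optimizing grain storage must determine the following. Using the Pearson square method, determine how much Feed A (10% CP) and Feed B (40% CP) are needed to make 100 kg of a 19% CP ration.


parts_A = CP_b - target = 40 - 19 = 21
parts_B = target - CP_a = 19 - 10 = 9
total_parts = 21 + 9 = 30
Feed A = 100 * 21 / 30 = 70 kg
Feed B = 100 * 9 / 30 = 30 kg

70 kg


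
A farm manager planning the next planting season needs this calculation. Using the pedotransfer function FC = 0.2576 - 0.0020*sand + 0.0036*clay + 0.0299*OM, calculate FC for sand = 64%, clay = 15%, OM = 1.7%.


FC = 0.2576 - 0.0020*64 + 0.0036*15 + 0.0299*1.7
   = 0.2576 - 0.1280 + 0.0540 + 0.0508
   = 0.2344


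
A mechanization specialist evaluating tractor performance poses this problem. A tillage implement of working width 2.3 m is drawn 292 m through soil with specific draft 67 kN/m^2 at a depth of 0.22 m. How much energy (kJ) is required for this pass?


E = k * d * w * L
  = 67 * 0.22 * 2.3 * 292
  = 9899.38 kJ


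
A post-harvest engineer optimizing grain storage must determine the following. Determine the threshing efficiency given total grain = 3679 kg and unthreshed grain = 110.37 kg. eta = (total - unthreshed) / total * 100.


eta = (total - unthreshed) / total * 100
    = (3679 - 110.37) / 3679 * 100
    = 3568.63 / 3679 * 100
    = 97%


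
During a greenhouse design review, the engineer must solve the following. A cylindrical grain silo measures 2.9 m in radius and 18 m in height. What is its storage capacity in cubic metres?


V = pi * r^2 * h
  = pi * 2.9^2 * 18
  = pi * 8.41 * 18
  = 475.57 m^3


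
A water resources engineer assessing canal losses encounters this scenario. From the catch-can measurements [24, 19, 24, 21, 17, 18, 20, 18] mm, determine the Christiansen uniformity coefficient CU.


xbar = 161 / 8 = 20.125
sum|xi - xbar| = 17.250
CU = 100 * (1 - 17.250 / (8 * 20.125))
   = 100 * (1 - 0.1071)
   = 89.29%


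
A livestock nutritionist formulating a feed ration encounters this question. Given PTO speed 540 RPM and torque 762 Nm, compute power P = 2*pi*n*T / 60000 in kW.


P = 2*pi*n*T / 60000
  = 2*pi * 540 * 762 / 60000
  = 2585405.09 / 60000
  = 43.09 kW


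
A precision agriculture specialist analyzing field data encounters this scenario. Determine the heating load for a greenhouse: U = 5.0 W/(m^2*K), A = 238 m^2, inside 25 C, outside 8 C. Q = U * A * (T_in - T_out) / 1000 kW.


dT = 25 - (8) = 17 K
Q = U * A * dT
  = 5.0 * 238 * 17
  = 20230 W = 20.23 kW


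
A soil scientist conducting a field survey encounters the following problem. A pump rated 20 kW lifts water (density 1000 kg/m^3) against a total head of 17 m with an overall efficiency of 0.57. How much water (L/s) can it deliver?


Q = (P * 1000 * eta) / (rho * g * H)
  = (20 * 1000 * 0.57) / (1000 * 9.81 * 17)
  = 11400 / 166770
  = 0.06836 m^3/s = 68.36 L/s


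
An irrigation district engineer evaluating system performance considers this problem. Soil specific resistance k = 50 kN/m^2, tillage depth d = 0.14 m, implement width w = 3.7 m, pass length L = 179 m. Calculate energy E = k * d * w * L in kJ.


E = k * d * w * L
  = 50 * 0.14 * 3.7 * 179
  = 4636.10 kJ


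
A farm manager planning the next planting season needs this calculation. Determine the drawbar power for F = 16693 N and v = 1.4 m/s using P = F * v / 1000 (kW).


P = F * v / 1000
  = 16693 * 1.4 / 1000
  = 23370.20 / 1000
  = 23.37 kW


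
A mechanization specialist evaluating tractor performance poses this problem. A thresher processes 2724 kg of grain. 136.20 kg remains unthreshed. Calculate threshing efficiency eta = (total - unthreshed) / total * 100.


eta = (total - unthreshed) / total * 100
    = (2724 - 136.20) / 2724 * 100
    = 2587.80 / 2724 * 100
    = 95%


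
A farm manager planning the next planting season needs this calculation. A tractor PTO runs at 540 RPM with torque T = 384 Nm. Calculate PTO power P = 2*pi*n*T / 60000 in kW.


P = 2*pi*n*T / 60000
  = 2*pi * 540 * 384 / 60000
  = 1302881.31 / 60000
  = 21.71 kW


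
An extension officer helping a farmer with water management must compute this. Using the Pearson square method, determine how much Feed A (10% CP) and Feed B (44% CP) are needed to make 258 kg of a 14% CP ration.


parts_A = CP_b - target = 44 - 14 = 30
parts_B = target - CP_a = 14 - 10 = 4
total_parts = 30 + 4 = 34
Feed A = 258 * 30 / 34 = 227.65 kg
Feed B = 258 * 4 / 34 = 30.35 kg

227.65 kg


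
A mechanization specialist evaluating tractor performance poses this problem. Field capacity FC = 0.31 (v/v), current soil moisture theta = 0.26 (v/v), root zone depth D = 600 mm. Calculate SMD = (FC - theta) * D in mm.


SMD = (FC - theta) * D
    = (0.31 - 0.26) * 600
    = 0.050 * 600
    = 30 mm


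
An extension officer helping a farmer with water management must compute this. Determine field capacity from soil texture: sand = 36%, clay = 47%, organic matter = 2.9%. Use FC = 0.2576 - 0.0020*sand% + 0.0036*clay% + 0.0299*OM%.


FC = 0.2576 - 0.0020*36 + 0.0036*47 + 0.0299*2.9
   = 0.2576 - 0.0720 + 0.1692 + 0.0867
   = 0.4415


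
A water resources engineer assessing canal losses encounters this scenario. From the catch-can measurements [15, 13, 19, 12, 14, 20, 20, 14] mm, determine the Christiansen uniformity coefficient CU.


xbar = 127 / 8 = 15.875
sum|xi - xbar| = 22.750
CU = 100 * (1 - 22.750 / (8 * 15.875))
   = 100 * (1 - 0.1791)
   = 82.09%


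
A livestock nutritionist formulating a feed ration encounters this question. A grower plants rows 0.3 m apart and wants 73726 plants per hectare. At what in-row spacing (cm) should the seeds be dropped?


spacing = 10000 / (row_sp * density)
        = 10000 / (0.3 * 73726)
        = 10000 / 22117.80
        = 0.45212 m = 45.21 cm


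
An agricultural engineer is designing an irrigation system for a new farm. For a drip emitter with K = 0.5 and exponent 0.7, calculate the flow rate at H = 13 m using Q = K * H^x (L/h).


Q = K * H^x
  = 0.5 * 13^0.7
  = 0.5 * 6.0223
  = 3.01 L/h


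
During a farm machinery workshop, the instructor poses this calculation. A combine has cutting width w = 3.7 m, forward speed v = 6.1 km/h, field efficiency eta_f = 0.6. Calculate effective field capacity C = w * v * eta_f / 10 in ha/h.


C = w * v * eta_f / 10
  = 3.7 * 6.1 * 0.6 / 10
  = 13.54 / 10
  = 1.35 ha/h


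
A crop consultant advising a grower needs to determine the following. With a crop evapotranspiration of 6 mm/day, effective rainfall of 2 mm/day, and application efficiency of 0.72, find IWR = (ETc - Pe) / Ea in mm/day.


IWR = (ETc - Pe) / Ea
    = (6 - 2) / 0.72
    = 4 / 0.72
    = 5.56 mm/day


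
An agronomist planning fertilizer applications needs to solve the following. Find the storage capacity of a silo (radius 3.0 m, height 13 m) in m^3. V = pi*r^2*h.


V = pi * r^2 * h
  = pi * 3.0^2 * 13
  = pi * 9 * 13
  = 367.57 m^3


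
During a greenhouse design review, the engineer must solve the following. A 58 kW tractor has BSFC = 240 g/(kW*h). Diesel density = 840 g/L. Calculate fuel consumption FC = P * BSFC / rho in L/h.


FC = P * BSFC / rho_fuel
   = 58 * 240 / 840
   = 13920 / 840
   = 16.57 L/h


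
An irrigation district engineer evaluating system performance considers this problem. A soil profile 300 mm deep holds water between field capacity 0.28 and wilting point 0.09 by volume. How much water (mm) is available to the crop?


AW = (FC - WP) * D
   = (0.28 - 0.09) * 300
   = 0.19 * 300
   = 57 mm


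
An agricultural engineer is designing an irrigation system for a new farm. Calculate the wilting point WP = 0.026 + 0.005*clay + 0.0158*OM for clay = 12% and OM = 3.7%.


WP = 0.026 + 0.005*12 + 0.0158*3.7
   = 0.026 + 0.0600 + 0.0585
   = 0.1445


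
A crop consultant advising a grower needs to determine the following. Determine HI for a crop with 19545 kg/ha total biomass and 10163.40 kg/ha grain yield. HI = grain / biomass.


HI = grain_yield / biomass
   = 10163.40 / 19545
   = 0.52


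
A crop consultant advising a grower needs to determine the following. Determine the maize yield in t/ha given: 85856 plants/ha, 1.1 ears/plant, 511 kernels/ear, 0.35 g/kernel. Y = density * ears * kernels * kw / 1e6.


Y = density * ears * kernels * kw
  = 85856 * 1.1 * 511 * 0.35 g/ha
  = 16890880.16 g/ha
  = 16890.88 kg/ha = 16.89 t/ha


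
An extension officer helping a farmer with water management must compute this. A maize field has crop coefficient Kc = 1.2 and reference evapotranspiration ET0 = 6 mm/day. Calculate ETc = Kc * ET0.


ETc = Kc * ET0
    = 1.2 * 6
    = 7.20 mm/day


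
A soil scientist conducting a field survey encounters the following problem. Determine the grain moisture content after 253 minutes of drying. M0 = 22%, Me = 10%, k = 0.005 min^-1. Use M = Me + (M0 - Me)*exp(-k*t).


M = Me + (M0 - Me) * e^(-k*t)
  = 10 + (22 - 10) * e^(-0.005*253)
  = 10 + 12 * e^(-1.265)
  = 10 + 12 * 0.28224
  = 10 + 3.3869
  = 13.39%


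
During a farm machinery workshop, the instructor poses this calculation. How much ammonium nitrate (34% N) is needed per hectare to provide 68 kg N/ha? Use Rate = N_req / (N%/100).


Rate = N_required / (N_content / 100)
     = 68 / (34 / 100)
     = 68 / 0.34
     = 200 kg/ha


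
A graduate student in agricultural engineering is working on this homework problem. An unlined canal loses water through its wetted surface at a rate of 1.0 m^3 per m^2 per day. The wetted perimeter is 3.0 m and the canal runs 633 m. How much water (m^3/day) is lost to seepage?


S = C * P * L
  = 1.0 * 3.0 * 633
  = 1899 m^3/day


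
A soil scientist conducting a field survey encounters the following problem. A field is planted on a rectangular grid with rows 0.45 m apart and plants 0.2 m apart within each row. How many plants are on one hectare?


D = 10000 / (row_sp * plant_sp)
  = 10000 / (0.45 * 0.2)
  = 10000 / 0.0900
  = 111111.11 plants/ha


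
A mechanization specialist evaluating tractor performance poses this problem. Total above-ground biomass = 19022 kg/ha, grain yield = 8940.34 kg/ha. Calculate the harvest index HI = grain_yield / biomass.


HI = grain_yield / biomass
   = 8940.34 / 19022
   = 0.47


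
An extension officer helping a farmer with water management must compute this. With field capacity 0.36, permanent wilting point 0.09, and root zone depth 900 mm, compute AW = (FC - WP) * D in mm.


AW = (FC - WP) * D
   = (0.36 - 0.09) * 900
   = 0.27 * 900
   = 243 mm


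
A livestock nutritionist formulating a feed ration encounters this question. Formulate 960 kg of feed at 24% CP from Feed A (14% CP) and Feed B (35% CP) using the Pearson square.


parts_A = CP_b - target = 35 - 24 = 11
parts_B = target - CP_a = 24 - 14 = 10
total_parts = 11 + 10 = 21
Feed A = 960 * 11 / 21 = 502.86 kg
Feed B = 960 * 10 / 21 = 457.14 kg

502.86 kg


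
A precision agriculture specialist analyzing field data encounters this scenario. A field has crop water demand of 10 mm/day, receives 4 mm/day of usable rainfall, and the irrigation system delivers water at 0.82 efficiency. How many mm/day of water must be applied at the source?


IWR = (ETc - Pe) / Ea
    = (10 - 4) / 0.82
    = 6 / 0.82
    = 7.32 mm/day


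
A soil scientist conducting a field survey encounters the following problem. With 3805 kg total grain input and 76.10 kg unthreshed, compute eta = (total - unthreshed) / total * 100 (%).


eta = (total - unthreshed) / total * 100
    = (3805 - 76.10) / 3805 * 100
    = 3728.90 / 3805 * 100
    = 98%


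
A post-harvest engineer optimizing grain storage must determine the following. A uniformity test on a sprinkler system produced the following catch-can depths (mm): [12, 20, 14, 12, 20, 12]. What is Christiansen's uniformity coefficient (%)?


xbar = 90 / 6 = 15
sum|xi - xbar| = 20
CU = 100 * (1 - 20 / (6 * 15))
   = 100 * (1 - 0.2222)
   = 77.78%


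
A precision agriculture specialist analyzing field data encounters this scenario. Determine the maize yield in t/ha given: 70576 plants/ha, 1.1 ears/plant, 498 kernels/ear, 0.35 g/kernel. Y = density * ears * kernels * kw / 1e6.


Y = density * ears * kernels * kw
  = 70576 * 1.1 * 498 * 0.35 g/ha
  = 13531536.48 g/ha
  = 13531.54 kg/ha = 13.53 t/ha


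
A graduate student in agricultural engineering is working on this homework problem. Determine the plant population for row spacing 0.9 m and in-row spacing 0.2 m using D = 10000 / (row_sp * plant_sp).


D = 10000 / (row_sp * plant_sp)
  = 10000 / (0.9 * 0.2)
  = 10000 / 0.1800
  = 55555.56 plants/ha


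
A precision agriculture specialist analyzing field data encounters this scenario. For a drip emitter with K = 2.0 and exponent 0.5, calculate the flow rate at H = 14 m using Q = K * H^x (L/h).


Q = K * H^x
  = 2.0 * 14^0.5
  = 2.0 * 3.7417
  = 7.48 L/h


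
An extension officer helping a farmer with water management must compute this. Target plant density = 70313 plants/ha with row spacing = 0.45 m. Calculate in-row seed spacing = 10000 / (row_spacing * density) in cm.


spacing = 10000 / (row_sp * density)
        = 10000 / (0.45 * 70313)
        = 10000 / 31640.85
        = 0.31605 m = 31.60 cm


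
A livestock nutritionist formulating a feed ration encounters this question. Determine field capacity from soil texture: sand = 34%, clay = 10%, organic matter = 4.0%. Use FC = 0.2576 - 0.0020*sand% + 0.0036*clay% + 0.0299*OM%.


FC = 0.2576 - 0.0020*34 + 0.0036*10 + 0.0299*4.0
   = 0.2576 - 0.0680 + 0.0360 + 0.1196
   = 0.3452


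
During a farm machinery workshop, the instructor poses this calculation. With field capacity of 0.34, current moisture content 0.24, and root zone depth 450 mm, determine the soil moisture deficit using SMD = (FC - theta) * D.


SMD = (FC - theta) * D
    = (0.34 - 0.24) * 450
    = 0.100 * 450
    = 45 mm


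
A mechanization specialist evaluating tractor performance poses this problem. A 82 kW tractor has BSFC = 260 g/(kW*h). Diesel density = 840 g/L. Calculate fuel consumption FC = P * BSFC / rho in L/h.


FC = P * BSFC / rho_fuel
   = 82 * 260 / 840
   = 21320 / 840
   = 25.38 L/h


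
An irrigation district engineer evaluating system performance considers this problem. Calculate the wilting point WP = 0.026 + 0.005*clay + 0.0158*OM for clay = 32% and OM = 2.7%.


WP = 0.026 + 0.005*32 + 0.0158*2.7
   = 0.026 + 0.1600 + 0.0427
   = 0.2287


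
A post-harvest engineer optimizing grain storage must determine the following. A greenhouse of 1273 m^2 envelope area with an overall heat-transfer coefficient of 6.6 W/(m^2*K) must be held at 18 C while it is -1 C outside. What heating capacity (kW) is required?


dT = 18 - (-1) = 19 K
Q = U * A * dT
  = 6.6 * 1273 * 19
  = 159634.20 W = 159.63 kW


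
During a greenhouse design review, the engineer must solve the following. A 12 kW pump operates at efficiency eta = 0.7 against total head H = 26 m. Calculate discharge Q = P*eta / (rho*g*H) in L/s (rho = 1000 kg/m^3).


Q = (P * 1000 * eta) / (rho * g * H)
  = (12 * 1000 * 0.7) / (1000 * 9.81 * 26)
  = 8400 / 255060
  = 0.03293 m^3/s = 32.93 L/s


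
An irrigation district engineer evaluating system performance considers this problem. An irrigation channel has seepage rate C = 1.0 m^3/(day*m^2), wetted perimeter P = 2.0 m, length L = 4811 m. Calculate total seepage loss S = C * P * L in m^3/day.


S = C * P * L
  = 1.0 * 2.0 * 4811
  = 9622 m^3/day


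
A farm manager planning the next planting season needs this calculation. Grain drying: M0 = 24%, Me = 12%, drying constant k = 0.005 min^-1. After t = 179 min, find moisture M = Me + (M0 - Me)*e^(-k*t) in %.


M = Me + (M0 - Me) * e^(-k*t)
  = 12 + (24 - 12) * e^(-0.005*179)
  = 12 + 12 * e^(-0.895)
  = 12 + 12 * 0.40861
  = 12 + 4.9033
  = 16.90%


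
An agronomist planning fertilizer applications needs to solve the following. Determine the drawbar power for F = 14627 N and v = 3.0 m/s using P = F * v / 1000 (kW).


P = F * v / 1000
  = 14627 * 3.0 / 1000
  = 43881 / 1000
  = 43.88 kW


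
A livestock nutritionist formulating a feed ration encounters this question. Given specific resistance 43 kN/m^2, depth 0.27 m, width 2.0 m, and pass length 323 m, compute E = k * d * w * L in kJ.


E = k * d * w * L
  = 43 * 0.27 * 2.0 * 323
  = 7500.06 kJ


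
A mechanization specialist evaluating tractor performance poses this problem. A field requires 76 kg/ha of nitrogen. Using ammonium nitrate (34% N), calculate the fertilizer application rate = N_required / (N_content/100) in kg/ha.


Rate = N_required / (N_content / 100)
     = 76 / (34 / 100)
     = 76 / 0.34
     = 223.53 kg/ha


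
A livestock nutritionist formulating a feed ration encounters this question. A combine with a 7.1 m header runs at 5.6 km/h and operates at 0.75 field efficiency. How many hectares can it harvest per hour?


C = w * v * eta_f / 10
  = 7.1 * 5.6 * 0.75 / 10
  = 29.82 / 10
  = 2.98 ha/h


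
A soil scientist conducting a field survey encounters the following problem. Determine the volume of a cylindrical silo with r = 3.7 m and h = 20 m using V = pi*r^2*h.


V = pi * r^2 * h
  = pi * 3.7^2 * 20
  = pi * 13.69 * 20
  = 860.17 m^3


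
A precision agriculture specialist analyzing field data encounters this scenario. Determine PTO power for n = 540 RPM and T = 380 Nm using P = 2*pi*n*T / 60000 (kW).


P = 2*pi*n*T / 60000
  = 2*pi * 540 * 380 / 60000
  = 1289309.63 / 60000
  = 21.49 kW


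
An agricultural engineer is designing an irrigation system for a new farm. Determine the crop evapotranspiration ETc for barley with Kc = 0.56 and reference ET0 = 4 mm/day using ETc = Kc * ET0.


ETc = Kc * ET0
    = 0.56 * 4
    = 2.24 mm/day


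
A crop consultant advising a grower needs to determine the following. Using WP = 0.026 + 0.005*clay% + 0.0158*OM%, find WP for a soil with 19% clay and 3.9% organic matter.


WP = 0.026 + 0.005*19 + 0.0158*3.9
   = 0.026 + 0.0950 + 0.0616
   = 0.1826


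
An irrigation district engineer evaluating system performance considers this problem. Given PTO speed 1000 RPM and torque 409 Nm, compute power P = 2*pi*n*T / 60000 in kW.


P = 2*pi*n*T / 60000
  = 2*pi * 1000 * 409 / 60000
  = 2569822.79 / 60000
  = 42.83 kW


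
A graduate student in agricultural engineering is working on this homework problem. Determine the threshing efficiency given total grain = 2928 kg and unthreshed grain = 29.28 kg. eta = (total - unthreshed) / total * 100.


eta = (total - unthreshed) / total * 100
    = (2928 - 29.28) / 2928 * 100
    = 2898.72 / 2928 * 100
    = 99%


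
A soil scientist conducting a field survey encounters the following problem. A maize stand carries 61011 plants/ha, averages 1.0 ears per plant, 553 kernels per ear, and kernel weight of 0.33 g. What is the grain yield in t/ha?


Y = density * ears * kernels * kw
  = 61011 * 1.0 * 553 * 0.33 g/ha
  = 11133897.39 g/ha
  = 11133.90 kg/ha = 11.13 t/ha


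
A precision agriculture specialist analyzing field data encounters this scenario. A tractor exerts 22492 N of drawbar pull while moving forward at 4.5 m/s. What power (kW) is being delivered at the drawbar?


P = F * v / 1000
  = 22492 * 4.5 / 1000
  = 101214 / 1000
  = 101.21 kW


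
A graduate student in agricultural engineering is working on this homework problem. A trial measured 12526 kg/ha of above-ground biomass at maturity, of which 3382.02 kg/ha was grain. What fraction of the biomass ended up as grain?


HI = grain_yield / biomass
   = 3382.02 / 12526
   = 0.27


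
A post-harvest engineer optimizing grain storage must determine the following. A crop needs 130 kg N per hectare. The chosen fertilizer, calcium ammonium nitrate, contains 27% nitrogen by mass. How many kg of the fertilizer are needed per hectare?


Rate = N_required / (N_content / 100)
     = 130 / (27 / 100)
     = 130 / 0.27
     = 481.48 kg/ha


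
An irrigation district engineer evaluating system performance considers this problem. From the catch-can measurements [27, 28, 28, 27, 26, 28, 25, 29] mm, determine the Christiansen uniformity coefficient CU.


xbar = 218 / 8 = 27.250
sum|xi - xbar| = 8
CU = 100 * (1 - 8 / (8 * 27.250))
   = 100 * (1 - 0.0367)
   = 96.33%


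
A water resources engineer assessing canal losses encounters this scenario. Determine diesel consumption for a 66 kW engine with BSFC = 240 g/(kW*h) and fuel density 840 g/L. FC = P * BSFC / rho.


FC = P * BSFC / rho_fuel
   = 66 * 240 / 840
   = 15840 / 840
   = 18.86 L/h


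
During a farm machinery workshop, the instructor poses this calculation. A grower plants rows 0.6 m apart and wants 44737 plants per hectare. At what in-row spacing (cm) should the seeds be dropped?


spacing = 10000 / (row_sp * density)
        = 10000 / (0.6 * 44737)
        = 10000 / 26842.20
        = 0.37255 m = 37.25 cm


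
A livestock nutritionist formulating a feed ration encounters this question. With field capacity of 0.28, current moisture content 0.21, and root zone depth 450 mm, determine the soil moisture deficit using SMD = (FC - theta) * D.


SMD = (FC - theta) * D
    = (0.28 - 0.21) * 450
    = 0.070 * 450
    = 31.50 mm


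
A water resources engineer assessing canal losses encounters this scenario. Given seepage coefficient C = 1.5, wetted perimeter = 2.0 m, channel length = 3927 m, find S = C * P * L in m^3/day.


S = C * P * L
  = 1.5 * 2.0 * 3927
  = 11781 m^3/day


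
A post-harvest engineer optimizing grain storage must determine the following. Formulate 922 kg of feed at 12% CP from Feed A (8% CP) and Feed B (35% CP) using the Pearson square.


parts_A = CP_b - target = 35 - 12 = 23
parts_B = target - CP_a = 12 - 8 = 4
total_parts = 23 + 4 = 27
Feed A = 922 * 23 / 27 = 785.41 kg
Feed B = 922 * 4 / 27 = 136.59 kg

785.41 kg


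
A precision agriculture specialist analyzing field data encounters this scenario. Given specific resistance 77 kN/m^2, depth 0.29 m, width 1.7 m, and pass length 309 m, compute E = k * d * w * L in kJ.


E = k * d * w * L
  = 77 * 0.29 * 1.7 * 309
  = 11729.95 kJ


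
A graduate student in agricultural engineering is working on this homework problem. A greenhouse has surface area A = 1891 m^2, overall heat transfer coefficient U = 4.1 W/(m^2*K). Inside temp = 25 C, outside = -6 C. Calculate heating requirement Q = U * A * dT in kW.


dT = 25 - (-6) = 31 K
Q = U * A * dT
  = 4.1 * 1891 * 31
  = 240346.10 W = 240.35 kW


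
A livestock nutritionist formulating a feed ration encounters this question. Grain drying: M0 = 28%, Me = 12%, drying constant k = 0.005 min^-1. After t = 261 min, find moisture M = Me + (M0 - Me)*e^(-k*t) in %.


M = Me + (M0 - Me) * e^(-k*t)
  = 12 + (28 - 12) * e^(-0.005*261)
  = 12 + 16 * e^(-1.305)
  = 12 + 16 * 0.27117
  = 12 + 4.3388
  = 16.34%


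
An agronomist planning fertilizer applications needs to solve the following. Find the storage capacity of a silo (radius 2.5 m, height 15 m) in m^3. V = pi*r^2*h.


V = pi * r^2 * h
  = pi * 2.5^2 * 15
  = pi * 6.25 * 15
  = 294.52 m^3


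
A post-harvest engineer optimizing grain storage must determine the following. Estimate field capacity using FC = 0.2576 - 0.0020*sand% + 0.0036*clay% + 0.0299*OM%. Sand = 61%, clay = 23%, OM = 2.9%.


FC = 0.2576 - 0.0020*61 + 0.0036*23 + 0.0299*2.9
   = 0.2576 - 0.1220 + 0.0828 + 0.0867
   = 0.3051


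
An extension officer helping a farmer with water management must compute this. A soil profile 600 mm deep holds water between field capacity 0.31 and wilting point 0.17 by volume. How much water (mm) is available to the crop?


AW = (FC - WP) * D
   = (0.31 - 0.17) * 600
   = 0.14 * 600
   = 84 mm


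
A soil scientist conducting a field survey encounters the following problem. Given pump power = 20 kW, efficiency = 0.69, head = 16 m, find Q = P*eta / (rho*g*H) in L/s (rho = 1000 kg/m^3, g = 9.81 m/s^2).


Q = (P * 1000 * eta) / (rho * g * H)
  = (20 * 1000 * 0.69) / (1000 * 9.81 * 16)
  = 13800 / 156960
  = 0.08792 m^3/s = 87.92 L/s


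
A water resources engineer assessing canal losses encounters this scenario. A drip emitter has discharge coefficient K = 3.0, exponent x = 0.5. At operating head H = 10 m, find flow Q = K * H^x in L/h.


Q = K * H^x
  = 3.0 * 10^0.5
  = 3.0 * 3.1623
  = 9.49 L/h


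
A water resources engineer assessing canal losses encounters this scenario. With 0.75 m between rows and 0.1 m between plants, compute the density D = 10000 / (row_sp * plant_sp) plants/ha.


D = 10000 / (row_sp * plant_sp)
  = 10000 / (0.75 * 0.1)
  = 10000 / 0.0750
  = 133333.33 plants/ha


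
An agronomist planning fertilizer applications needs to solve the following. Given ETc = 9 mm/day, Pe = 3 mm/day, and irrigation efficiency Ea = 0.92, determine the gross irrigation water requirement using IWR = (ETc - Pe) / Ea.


IWR = (ETc - Pe) / Ea
    = (9 - 3) / 0.92
    = 6 / 0.92
    = 6.52 mm/day


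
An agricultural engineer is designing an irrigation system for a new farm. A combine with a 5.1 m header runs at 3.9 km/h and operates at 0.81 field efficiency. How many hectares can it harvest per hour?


C = w * v * eta_f / 10
  = 5.1 * 3.9 * 0.81 / 10
  = 16.11 / 10
  = 1.61 ha/h


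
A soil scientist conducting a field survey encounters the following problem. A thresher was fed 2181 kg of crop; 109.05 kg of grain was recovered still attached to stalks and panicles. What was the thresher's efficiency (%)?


eta = (total - unthreshed) / total * 100
    = (2181 - 109.05) / 2181 * 100
    = 2071.95 / 2181 * 100
    = 95%


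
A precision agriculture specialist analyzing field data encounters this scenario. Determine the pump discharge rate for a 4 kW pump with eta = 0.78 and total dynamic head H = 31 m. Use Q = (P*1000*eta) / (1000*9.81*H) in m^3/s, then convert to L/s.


Q = (P * 1000 * eta) / (rho * g * H)
  = (4 * 1000 * 0.78) / (1000 * 9.81 * 31)
  = 3120 / 304110
  = 0.01026 m^3/s = 10.26 L/s


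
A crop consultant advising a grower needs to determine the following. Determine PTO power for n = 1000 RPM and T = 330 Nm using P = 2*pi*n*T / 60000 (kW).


P = 2*pi*n*T / 60000
  = 2*pi * 1000 * 330 / 60000
  = 2073451.15 / 60000
  = 34.56 kW
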